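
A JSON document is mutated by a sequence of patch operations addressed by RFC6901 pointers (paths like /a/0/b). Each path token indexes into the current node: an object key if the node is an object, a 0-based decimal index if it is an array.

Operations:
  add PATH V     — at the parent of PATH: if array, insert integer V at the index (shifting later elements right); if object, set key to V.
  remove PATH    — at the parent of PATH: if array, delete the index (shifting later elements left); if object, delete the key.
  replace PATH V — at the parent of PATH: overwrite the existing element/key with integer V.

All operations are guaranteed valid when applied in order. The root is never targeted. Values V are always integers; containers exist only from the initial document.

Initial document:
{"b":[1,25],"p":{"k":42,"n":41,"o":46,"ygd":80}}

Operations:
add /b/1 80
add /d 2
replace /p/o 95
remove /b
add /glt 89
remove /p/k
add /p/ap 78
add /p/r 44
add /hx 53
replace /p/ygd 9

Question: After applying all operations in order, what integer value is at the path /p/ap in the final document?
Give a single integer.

Answer: 78

Derivation:
After op 1 (add /b/1 80): {"b":[1,80,25],"p":{"k":42,"n":41,"o":46,"ygd":80}}
After op 2 (add /d 2): {"b":[1,80,25],"d":2,"p":{"k":42,"n":41,"o":46,"ygd":80}}
After op 3 (replace /p/o 95): {"b":[1,80,25],"d":2,"p":{"k":42,"n":41,"o":95,"ygd":80}}
After op 4 (remove /b): {"d":2,"p":{"k":42,"n":41,"o":95,"ygd":80}}
After op 5 (add /glt 89): {"d":2,"glt":89,"p":{"k":42,"n":41,"o":95,"ygd":80}}
After op 6 (remove /p/k): {"d":2,"glt":89,"p":{"n":41,"o":95,"ygd":80}}
After op 7 (add /p/ap 78): {"d":2,"glt":89,"p":{"ap":78,"n":41,"o":95,"ygd":80}}
After op 8 (add /p/r 44): {"d":2,"glt":89,"p":{"ap":78,"n":41,"o":95,"r":44,"ygd":80}}
After op 9 (add /hx 53): {"d":2,"glt":89,"hx":53,"p":{"ap":78,"n":41,"o":95,"r":44,"ygd":80}}
After op 10 (replace /p/ygd 9): {"d":2,"glt":89,"hx":53,"p":{"ap":78,"n":41,"o":95,"r":44,"ygd":9}}
Value at /p/ap: 78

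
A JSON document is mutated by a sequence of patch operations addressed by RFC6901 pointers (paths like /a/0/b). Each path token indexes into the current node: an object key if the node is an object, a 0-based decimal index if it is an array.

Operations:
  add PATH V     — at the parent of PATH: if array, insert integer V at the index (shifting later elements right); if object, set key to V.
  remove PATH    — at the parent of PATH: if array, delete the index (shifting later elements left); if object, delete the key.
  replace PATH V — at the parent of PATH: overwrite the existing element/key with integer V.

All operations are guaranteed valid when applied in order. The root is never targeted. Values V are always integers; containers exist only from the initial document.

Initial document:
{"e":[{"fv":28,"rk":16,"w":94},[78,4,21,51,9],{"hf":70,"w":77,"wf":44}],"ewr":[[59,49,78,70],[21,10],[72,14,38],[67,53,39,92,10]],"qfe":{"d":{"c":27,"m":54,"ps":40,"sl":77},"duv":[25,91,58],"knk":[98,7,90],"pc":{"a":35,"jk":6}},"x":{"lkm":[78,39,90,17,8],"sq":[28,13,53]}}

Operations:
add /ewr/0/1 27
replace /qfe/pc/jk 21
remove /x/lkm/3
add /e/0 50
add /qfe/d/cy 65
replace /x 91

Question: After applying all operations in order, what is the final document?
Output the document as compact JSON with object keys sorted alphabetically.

After op 1 (add /ewr/0/1 27): {"e":[{"fv":28,"rk":16,"w":94},[78,4,21,51,9],{"hf":70,"w":77,"wf":44}],"ewr":[[59,27,49,78,70],[21,10],[72,14,38],[67,53,39,92,10]],"qfe":{"d":{"c":27,"m":54,"ps":40,"sl":77},"duv":[25,91,58],"knk":[98,7,90],"pc":{"a":35,"jk":6}},"x":{"lkm":[78,39,90,17,8],"sq":[28,13,53]}}
After op 2 (replace /qfe/pc/jk 21): {"e":[{"fv":28,"rk":16,"w":94},[78,4,21,51,9],{"hf":70,"w":77,"wf":44}],"ewr":[[59,27,49,78,70],[21,10],[72,14,38],[67,53,39,92,10]],"qfe":{"d":{"c":27,"m":54,"ps":40,"sl":77},"duv":[25,91,58],"knk":[98,7,90],"pc":{"a":35,"jk":21}},"x":{"lkm":[78,39,90,17,8],"sq":[28,13,53]}}
After op 3 (remove /x/lkm/3): {"e":[{"fv":28,"rk":16,"w":94},[78,4,21,51,9],{"hf":70,"w":77,"wf":44}],"ewr":[[59,27,49,78,70],[21,10],[72,14,38],[67,53,39,92,10]],"qfe":{"d":{"c":27,"m":54,"ps":40,"sl":77},"duv":[25,91,58],"knk":[98,7,90],"pc":{"a":35,"jk":21}},"x":{"lkm":[78,39,90,8],"sq":[28,13,53]}}
After op 4 (add /e/0 50): {"e":[50,{"fv":28,"rk":16,"w":94},[78,4,21,51,9],{"hf":70,"w":77,"wf":44}],"ewr":[[59,27,49,78,70],[21,10],[72,14,38],[67,53,39,92,10]],"qfe":{"d":{"c":27,"m":54,"ps":40,"sl":77},"duv":[25,91,58],"knk":[98,7,90],"pc":{"a":35,"jk":21}},"x":{"lkm":[78,39,90,8],"sq":[28,13,53]}}
After op 5 (add /qfe/d/cy 65): {"e":[50,{"fv":28,"rk":16,"w":94},[78,4,21,51,9],{"hf":70,"w":77,"wf":44}],"ewr":[[59,27,49,78,70],[21,10],[72,14,38],[67,53,39,92,10]],"qfe":{"d":{"c":27,"cy":65,"m":54,"ps":40,"sl":77},"duv":[25,91,58],"knk":[98,7,90],"pc":{"a":35,"jk":21}},"x":{"lkm":[78,39,90,8],"sq":[28,13,53]}}
After op 6 (replace /x 91): {"e":[50,{"fv":28,"rk":16,"w":94},[78,4,21,51,9],{"hf":70,"w":77,"wf":44}],"ewr":[[59,27,49,78,70],[21,10],[72,14,38],[67,53,39,92,10]],"qfe":{"d":{"c":27,"cy":65,"m":54,"ps":40,"sl":77},"duv":[25,91,58],"knk":[98,7,90],"pc":{"a":35,"jk":21}},"x":91}

Answer: {"e":[50,{"fv":28,"rk":16,"w":94},[78,4,21,51,9],{"hf":70,"w":77,"wf":44}],"ewr":[[59,27,49,78,70],[21,10],[72,14,38],[67,53,39,92,10]],"qfe":{"d":{"c":27,"cy":65,"m":54,"ps":40,"sl":77},"duv":[25,91,58],"knk":[98,7,90],"pc":{"a":35,"jk":21}},"x":91}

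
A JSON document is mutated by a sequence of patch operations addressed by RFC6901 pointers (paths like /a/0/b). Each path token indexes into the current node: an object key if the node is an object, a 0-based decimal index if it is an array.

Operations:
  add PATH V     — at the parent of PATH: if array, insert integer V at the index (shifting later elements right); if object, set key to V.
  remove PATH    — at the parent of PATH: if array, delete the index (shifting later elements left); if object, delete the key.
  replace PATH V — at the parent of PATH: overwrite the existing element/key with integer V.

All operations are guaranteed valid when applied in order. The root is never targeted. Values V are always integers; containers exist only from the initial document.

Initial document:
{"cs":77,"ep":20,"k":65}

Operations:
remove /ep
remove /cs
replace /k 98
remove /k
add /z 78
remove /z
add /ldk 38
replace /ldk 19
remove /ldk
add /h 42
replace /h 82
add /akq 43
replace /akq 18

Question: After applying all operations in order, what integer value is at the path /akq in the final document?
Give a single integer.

Answer: 18

Derivation:
After op 1 (remove /ep): {"cs":77,"k":65}
After op 2 (remove /cs): {"k":65}
After op 3 (replace /k 98): {"k":98}
After op 4 (remove /k): {}
After op 5 (add /z 78): {"z":78}
After op 6 (remove /z): {}
After op 7 (add /ldk 38): {"ldk":38}
After op 8 (replace /ldk 19): {"ldk":19}
After op 9 (remove /ldk): {}
After op 10 (add /h 42): {"h":42}
After op 11 (replace /h 82): {"h":82}
After op 12 (add /akq 43): {"akq":43,"h":82}
After op 13 (replace /akq 18): {"akq":18,"h":82}
Value at /akq: 18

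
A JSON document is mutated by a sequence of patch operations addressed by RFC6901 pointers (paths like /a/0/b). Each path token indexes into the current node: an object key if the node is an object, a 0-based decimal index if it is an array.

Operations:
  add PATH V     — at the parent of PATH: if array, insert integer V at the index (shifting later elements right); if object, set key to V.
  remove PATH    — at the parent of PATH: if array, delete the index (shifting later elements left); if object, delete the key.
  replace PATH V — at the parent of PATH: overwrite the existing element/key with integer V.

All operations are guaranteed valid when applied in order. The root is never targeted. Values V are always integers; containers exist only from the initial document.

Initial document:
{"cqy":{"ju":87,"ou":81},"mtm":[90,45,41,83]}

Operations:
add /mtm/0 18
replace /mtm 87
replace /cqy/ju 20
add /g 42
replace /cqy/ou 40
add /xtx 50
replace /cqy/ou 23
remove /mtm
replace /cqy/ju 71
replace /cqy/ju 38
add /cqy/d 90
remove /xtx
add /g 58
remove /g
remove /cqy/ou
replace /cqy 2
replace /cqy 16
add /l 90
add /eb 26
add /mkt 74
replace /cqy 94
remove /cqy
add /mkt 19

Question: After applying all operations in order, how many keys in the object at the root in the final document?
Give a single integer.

Answer: 3

Derivation:
After op 1 (add /mtm/0 18): {"cqy":{"ju":87,"ou":81},"mtm":[18,90,45,41,83]}
After op 2 (replace /mtm 87): {"cqy":{"ju":87,"ou":81},"mtm":87}
After op 3 (replace /cqy/ju 20): {"cqy":{"ju":20,"ou":81},"mtm":87}
After op 4 (add /g 42): {"cqy":{"ju":20,"ou":81},"g":42,"mtm":87}
After op 5 (replace /cqy/ou 40): {"cqy":{"ju":20,"ou":40},"g":42,"mtm":87}
After op 6 (add /xtx 50): {"cqy":{"ju":20,"ou":40},"g":42,"mtm":87,"xtx":50}
After op 7 (replace /cqy/ou 23): {"cqy":{"ju":20,"ou":23},"g":42,"mtm":87,"xtx":50}
After op 8 (remove /mtm): {"cqy":{"ju":20,"ou":23},"g":42,"xtx":50}
After op 9 (replace /cqy/ju 71): {"cqy":{"ju":71,"ou":23},"g":42,"xtx":50}
After op 10 (replace /cqy/ju 38): {"cqy":{"ju":38,"ou":23},"g":42,"xtx":50}
After op 11 (add /cqy/d 90): {"cqy":{"d":90,"ju":38,"ou":23},"g":42,"xtx":50}
After op 12 (remove /xtx): {"cqy":{"d":90,"ju":38,"ou":23},"g":42}
After op 13 (add /g 58): {"cqy":{"d":90,"ju":38,"ou":23},"g":58}
After op 14 (remove /g): {"cqy":{"d":90,"ju":38,"ou":23}}
After op 15 (remove /cqy/ou): {"cqy":{"d":90,"ju":38}}
After op 16 (replace /cqy 2): {"cqy":2}
After op 17 (replace /cqy 16): {"cqy":16}
After op 18 (add /l 90): {"cqy":16,"l":90}
After op 19 (add /eb 26): {"cqy":16,"eb":26,"l":90}
After op 20 (add /mkt 74): {"cqy":16,"eb":26,"l":90,"mkt":74}
After op 21 (replace /cqy 94): {"cqy":94,"eb":26,"l":90,"mkt":74}
After op 22 (remove /cqy): {"eb":26,"l":90,"mkt":74}
After op 23 (add /mkt 19): {"eb":26,"l":90,"mkt":19}
Size at the root: 3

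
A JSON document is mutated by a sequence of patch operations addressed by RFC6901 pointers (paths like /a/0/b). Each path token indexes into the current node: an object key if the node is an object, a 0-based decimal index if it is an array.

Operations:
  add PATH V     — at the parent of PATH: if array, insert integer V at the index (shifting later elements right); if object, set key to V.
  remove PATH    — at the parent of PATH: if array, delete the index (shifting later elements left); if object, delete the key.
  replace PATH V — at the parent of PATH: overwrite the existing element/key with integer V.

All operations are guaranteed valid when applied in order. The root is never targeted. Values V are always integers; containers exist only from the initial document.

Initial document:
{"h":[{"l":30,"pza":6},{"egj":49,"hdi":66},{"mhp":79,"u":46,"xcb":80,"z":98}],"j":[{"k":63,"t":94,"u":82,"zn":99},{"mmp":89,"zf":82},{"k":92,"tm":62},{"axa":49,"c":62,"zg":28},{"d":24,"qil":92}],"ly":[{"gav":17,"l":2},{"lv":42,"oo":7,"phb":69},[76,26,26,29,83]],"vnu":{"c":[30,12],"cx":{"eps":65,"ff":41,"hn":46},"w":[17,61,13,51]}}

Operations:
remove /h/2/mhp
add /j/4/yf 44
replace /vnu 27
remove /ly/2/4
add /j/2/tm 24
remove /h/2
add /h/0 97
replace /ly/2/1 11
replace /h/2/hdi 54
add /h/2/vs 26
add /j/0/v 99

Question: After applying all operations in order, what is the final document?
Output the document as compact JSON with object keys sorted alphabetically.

After op 1 (remove /h/2/mhp): {"h":[{"l":30,"pza":6},{"egj":49,"hdi":66},{"u":46,"xcb":80,"z":98}],"j":[{"k":63,"t":94,"u":82,"zn":99},{"mmp":89,"zf":82},{"k":92,"tm":62},{"axa":49,"c":62,"zg":28},{"d":24,"qil":92}],"ly":[{"gav":17,"l":2},{"lv":42,"oo":7,"phb":69},[76,26,26,29,83]],"vnu":{"c":[30,12],"cx":{"eps":65,"ff":41,"hn":46},"w":[17,61,13,51]}}
After op 2 (add /j/4/yf 44): {"h":[{"l":30,"pza":6},{"egj":49,"hdi":66},{"u":46,"xcb":80,"z":98}],"j":[{"k":63,"t":94,"u":82,"zn":99},{"mmp":89,"zf":82},{"k":92,"tm":62},{"axa":49,"c":62,"zg":28},{"d":24,"qil":92,"yf":44}],"ly":[{"gav":17,"l":2},{"lv":42,"oo":7,"phb":69},[76,26,26,29,83]],"vnu":{"c":[30,12],"cx":{"eps":65,"ff":41,"hn":46},"w":[17,61,13,51]}}
After op 3 (replace /vnu 27): {"h":[{"l":30,"pza":6},{"egj":49,"hdi":66},{"u":46,"xcb":80,"z":98}],"j":[{"k":63,"t":94,"u":82,"zn":99},{"mmp":89,"zf":82},{"k":92,"tm":62},{"axa":49,"c":62,"zg":28},{"d":24,"qil":92,"yf":44}],"ly":[{"gav":17,"l":2},{"lv":42,"oo":7,"phb":69},[76,26,26,29,83]],"vnu":27}
After op 4 (remove /ly/2/4): {"h":[{"l":30,"pza":6},{"egj":49,"hdi":66},{"u":46,"xcb":80,"z":98}],"j":[{"k":63,"t":94,"u":82,"zn":99},{"mmp":89,"zf":82},{"k":92,"tm":62},{"axa":49,"c":62,"zg":28},{"d":24,"qil":92,"yf":44}],"ly":[{"gav":17,"l":2},{"lv":42,"oo":7,"phb":69},[76,26,26,29]],"vnu":27}
After op 5 (add /j/2/tm 24): {"h":[{"l":30,"pza":6},{"egj":49,"hdi":66},{"u":46,"xcb":80,"z":98}],"j":[{"k":63,"t":94,"u":82,"zn":99},{"mmp":89,"zf":82},{"k":92,"tm":24},{"axa":49,"c":62,"zg":28},{"d":24,"qil":92,"yf":44}],"ly":[{"gav":17,"l":2},{"lv":42,"oo":7,"phb":69},[76,26,26,29]],"vnu":27}
After op 6 (remove /h/2): {"h":[{"l":30,"pza":6},{"egj":49,"hdi":66}],"j":[{"k":63,"t":94,"u":82,"zn":99},{"mmp":89,"zf":82},{"k":92,"tm":24},{"axa":49,"c":62,"zg":28},{"d":24,"qil":92,"yf":44}],"ly":[{"gav":17,"l":2},{"lv":42,"oo":7,"phb":69},[76,26,26,29]],"vnu":27}
After op 7 (add /h/0 97): {"h":[97,{"l":30,"pza":6},{"egj":49,"hdi":66}],"j":[{"k":63,"t":94,"u":82,"zn":99},{"mmp":89,"zf":82},{"k":92,"tm":24},{"axa":49,"c":62,"zg":28},{"d":24,"qil":92,"yf":44}],"ly":[{"gav":17,"l":2},{"lv":42,"oo":7,"phb":69},[76,26,26,29]],"vnu":27}
After op 8 (replace /ly/2/1 11): {"h":[97,{"l":30,"pza":6},{"egj":49,"hdi":66}],"j":[{"k":63,"t":94,"u":82,"zn":99},{"mmp":89,"zf":82},{"k":92,"tm":24},{"axa":49,"c":62,"zg":28},{"d":24,"qil":92,"yf":44}],"ly":[{"gav":17,"l":2},{"lv":42,"oo":7,"phb":69},[76,11,26,29]],"vnu":27}
After op 9 (replace /h/2/hdi 54): {"h":[97,{"l":30,"pza":6},{"egj":49,"hdi":54}],"j":[{"k":63,"t":94,"u":82,"zn":99},{"mmp":89,"zf":82},{"k":92,"tm":24},{"axa":49,"c":62,"zg":28},{"d":24,"qil":92,"yf":44}],"ly":[{"gav":17,"l":2},{"lv":42,"oo":7,"phb":69},[76,11,26,29]],"vnu":27}
After op 10 (add /h/2/vs 26): {"h":[97,{"l":30,"pza":6},{"egj":49,"hdi":54,"vs":26}],"j":[{"k":63,"t":94,"u":82,"zn":99},{"mmp":89,"zf":82},{"k":92,"tm":24},{"axa":49,"c":62,"zg":28},{"d":24,"qil":92,"yf":44}],"ly":[{"gav":17,"l":2},{"lv":42,"oo":7,"phb":69},[76,11,26,29]],"vnu":27}
After op 11 (add /j/0/v 99): {"h":[97,{"l":30,"pza":6},{"egj":49,"hdi":54,"vs":26}],"j":[{"k":63,"t":94,"u":82,"v":99,"zn":99},{"mmp":89,"zf":82},{"k":92,"tm":24},{"axa":49,"c":62,"zg":28},{"d":24,"qil":92,"yf":44}],"ly":[{"gav":17,"l":2},{"lv":42,"oo":7,"phb":69},[76,11,26,29]],"vnu":27}

Answer: {"h":[97,{"l":30,"pza":6},{"egj":49,"hdi":54,"vs":26}],"j":[{"k":63,"t":94,"u":82,"v":99,"zn":99},{"mmp":89,"zf":82},{"k":92,"tm":24},{"axa":49,"c":62,"zg":28},{"d":24,"qil":92,"yf":44}],"ly":[{"gav":17,"l":2},{"lv":42,"oo":7,"phb":69},[76,11,26,29]],"vnu":27}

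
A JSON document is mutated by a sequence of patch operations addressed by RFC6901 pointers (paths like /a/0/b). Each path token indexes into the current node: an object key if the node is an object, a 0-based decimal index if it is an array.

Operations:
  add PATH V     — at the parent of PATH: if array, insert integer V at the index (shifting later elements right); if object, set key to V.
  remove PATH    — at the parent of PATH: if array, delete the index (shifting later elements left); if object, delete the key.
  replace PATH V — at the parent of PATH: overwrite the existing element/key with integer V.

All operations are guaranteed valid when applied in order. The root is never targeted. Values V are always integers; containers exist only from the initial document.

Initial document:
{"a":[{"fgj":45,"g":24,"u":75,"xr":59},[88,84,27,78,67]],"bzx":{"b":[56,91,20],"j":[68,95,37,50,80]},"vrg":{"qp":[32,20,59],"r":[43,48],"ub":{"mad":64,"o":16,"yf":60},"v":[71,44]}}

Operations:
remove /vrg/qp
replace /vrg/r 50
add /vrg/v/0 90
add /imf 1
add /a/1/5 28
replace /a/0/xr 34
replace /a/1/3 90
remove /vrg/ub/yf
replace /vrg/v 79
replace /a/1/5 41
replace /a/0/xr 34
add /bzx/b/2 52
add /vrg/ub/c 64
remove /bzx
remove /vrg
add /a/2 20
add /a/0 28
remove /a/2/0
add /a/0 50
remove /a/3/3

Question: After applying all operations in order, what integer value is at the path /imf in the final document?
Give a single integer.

Answer: 1

Derivation:
After op 1 (remove /vrg/qp): {"a":[{"fgj":45,"g":24,"u":75,"xr":59},[88,84,27,78,67]],"bzx":{"b":[56,91,20],"j":[68,95,37,50,80]},"vrg":{"r":[43,48],"ub":{"mad":64,"o":16,"yf":60},"v":[71,44]}}
After op 2 (replace /vrg/r 50): {"a":[{"fgj":45,"g":24,"u":75,"xr":59},[88,84,27,78,67]],"bzx":{"b":[56,91,20],"j":[68,95,37,50,80]},"vrg":{"r":50,"ub":{"mad":64,"o":16,"yf":60},"v":[71,44]}}
After op 3 (add /vrg/v/0 90): {"a":[{"fgj":45,"g":24,"u":75,"xr":59},[88,84,27,78,67]],"bzx":{"b":[56,91,20],"j":[68,95,37,50,80]},"vrg":{"r":50,"ub":{"mad":64,"o":16,"yf":60},"v":[90,71,44]}}
After op 4 (add /imf 1): {"a":[{"fgj":45,"g":24,"u":75,"xr":59},[88,84,27,78,67]],"bzx":{"b":[56,91,20],"j":[68,95,37,50,80]},"imf":1,"vrg":{"r":50,"ub":{"mad":64,"o":16,"yf":60},"v":[90,71,44]}}
After op 5 (add /a/1/5 28): {"a":[{"fgj":45,"g":24,"u":75,"xr":59},[88,84,27,78,67,28]],"bzx":{"b":[56,91,20],"j":[68,95,37,50,80]},"imf":1,"vrg":{"r":50,"ub":{"mad":64,"o":16,"yf":60},"v":[90,71,44]}}
After op 6 (replace /a/0/xr 34): {"a":[{"fgj":45,"g":24,"u":75,"xr":34},[88,84,27,78,67,28]],"bzx":{"b":[56,91,20],"j":[68,95,37,50,80]},"imf":1,"vrg":{"r":50,"ub":{"mad":64,"o":16,"yf":60},"v":[90,71,44]}}
After op 7 (replace /a/1/3 90): {"a":[{"fgj":45,"g":24,"u":75,"xr":34},[88,84,27,90,67,28]],"bzx":{"b":[56,91,20],"j":[68,95,37,50,80]},"imf":1,"vrg":{"r":50,"ub":{"mad":64,"o":16,"yf":60},"v":[90,71,44]}}
After op 8 (remove /vrg/ub/yf): {"a":[{"fgj":45,"g":24,"u":75,"xr":34},[88,84,27,90,67,28]],"bzx":{"b":[56,91,20],"j":[68,95,37,50,80]},"imf":1,"vrg":{"r":50,"ub":{"mad":64,"o":16},"v":[90,71,44]}}
After op 9 (replace /vrg/v 79): {"a":[{"fgj":45,"g":24,"u":75,"xr":34},[88,84,27,90,67,28]],"bzx":{"b":[56,91,20],"j":[68,95,37,50,80]},"imf":1,"vrg":{"r":50,"ub":{"mad":64,"o":16},"v":79}}
After op 10 (replace /a/1/5 41): {"a":[{"fgj":45,"g":24,"u":75,"xr":34},[88,84,27,90,67,41]],"bzx":{"b":[56,91,20],"j":[68,95,37,50,80]},"imf":1,"vrg":{"r":50,"ub":{"mad":64,"o":16},"v":79}}
After op 11 (replace /a/0/xr 34): {"a":[{"fgj":45,"g":24,"u":75,"xr":34},[88,84,27,90,67,41]],"bzx":{"b":[56,91,20],"j":[68,95,37,50,80]},"imf":1,"vrg":{"r":50,"ub":{"mad":64,"o":16},"v":79}}
After op 12 (add /bzx/b/2 52): {"a":[{"fgj":45,"g":24,"u":75,"xr":34},[88,84,27,90,67,41]],"bzx":{"b":[56,91,52,20],"j":[68,95,37,50,80]},"imf":1,"vrg":{"r":50,"ub":{"mad":64,"o":16},"v":79}}
After op 13 (add /vrg/ub/c 64): {"a":[{"fgj":45,"g":24,"u":75,"xr":34},[88,84,27,90,67,41]],"bzx":{"b":[56,91,52,20],"j":[68,95,37,50,80]},"imf":1,"vrg":{"r":50,"ub":{"c":64,"mad":64,"o":16},"v":79}}
After op 14 (remove /bzx): {"a":[{"fgj":45,"g":24,"u":75,"xr":34},[88,84,27,90,67,41]],"imf":1,"vrg":{"r":50,"ub":{"c":64,"mad":64,"o":16},"v":79}}
After op 15 (remove /vrg): {"a":[{"fgj":45,"g":24,"u":75,"xr":34},[88,84,27,90,67,41]],"imf":1}
After op 16 (add /a/2 20): {"a":[{"fgj":45,"g":24,"u":75,"xr":34},[88,84,27,90,67,41],20],"imf":1}
After op 17 (add /a/0 28): {"a":[28,{"fgj":45,"g":24,"u":75,"xr":34},[88,84,27,90,67,41],20],"imf":1}
After op 18 (remove /a/2/0): {"a":[28,{"fgj":45,"g":24,"u":75,"xr":34},[84,27,90,67,41],20],"imf":1}
After op 19 (add /a/0 50): {"a":[50,28,{"fgj":45,"g":24,"u":75,"xr":34},[84,27,90,67,41],20],"imf":1}
After op 20 (remove /a/3/3): {"a":[50,28,{"fgj":45,"g":24,"u":75,"xr":34},[84,27,90,41],20],"imf":1}
Value at /imf: 1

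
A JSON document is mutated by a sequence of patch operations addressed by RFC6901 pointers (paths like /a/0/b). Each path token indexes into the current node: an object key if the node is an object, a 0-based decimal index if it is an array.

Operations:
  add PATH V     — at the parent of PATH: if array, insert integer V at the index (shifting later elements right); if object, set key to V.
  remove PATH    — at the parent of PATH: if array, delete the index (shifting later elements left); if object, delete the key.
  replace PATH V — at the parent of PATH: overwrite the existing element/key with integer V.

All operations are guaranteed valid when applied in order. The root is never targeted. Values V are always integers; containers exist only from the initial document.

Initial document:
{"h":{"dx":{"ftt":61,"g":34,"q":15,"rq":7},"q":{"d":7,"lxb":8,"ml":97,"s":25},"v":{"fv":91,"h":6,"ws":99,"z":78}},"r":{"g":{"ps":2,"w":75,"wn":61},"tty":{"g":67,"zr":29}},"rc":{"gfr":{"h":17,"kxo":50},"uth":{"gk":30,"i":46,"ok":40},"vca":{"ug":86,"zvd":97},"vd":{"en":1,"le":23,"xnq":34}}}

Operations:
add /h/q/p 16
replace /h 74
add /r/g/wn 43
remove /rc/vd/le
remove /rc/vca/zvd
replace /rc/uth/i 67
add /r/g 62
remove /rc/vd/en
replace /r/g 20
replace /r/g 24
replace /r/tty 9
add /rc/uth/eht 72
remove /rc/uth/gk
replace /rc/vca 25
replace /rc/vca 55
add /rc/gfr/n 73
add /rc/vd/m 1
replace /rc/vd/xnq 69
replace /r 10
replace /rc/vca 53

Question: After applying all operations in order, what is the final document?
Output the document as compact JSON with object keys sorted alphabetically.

After op 1 (add /h/q/p 16): {"h":{"dx":{"ftt":61,"g":34,"q":15,"rq":7},"q":{"d":7,"lxb":8,"ml":97,"p":16,"s":25},"v":{"fv":91,"h":6,"ws":99,"z":78}},"r":{"g":{"ps":2,"w":75,"wn":61},"tty":{"g":67,"zr":29}},"rc":{"gfr":{"h":17,"kxo":50},"uth":{"gk":30,"i":46,"ok":40},"vca":{"ug":86,"zvd":97},"vd":{"en":1,"le":23,"xnq":34}}}
After op 2 (replace /h 74): {"h":74,"r":{"g":{"ps":2,"w":75,"wn":61},"tty":{"g":67,"zr":29}},"rc":{"gfr":{"h":17,"kxo":50},"uth":{"gk":30,"i":46,"ok":40},"vca":{"ug":86,"zvd":97},"vd":{"en":1,"le":23,"xnq":34}}}
After op 3 (add /r/g/wn 43): {"h":74,"r":{"g":{"ps":2,"w":75,"wn":43},"tty":{"g":67,"zr":29}},"rc":{"gfr":{"h":17,"kxo":50},"uth":{"gk":30,"i":46,"ok":40},"vca":{"ug":86,"zvd":97},"vd":{"en":1,"le":23,"xnq":34}}}
After op 4 (remove /rc/vd/le): {"h":74,"r":{"g":{"ps":2,"w":75,"wn":43},"tty":{"g":67,"zr":29}},"rc":{"gfr":{"h":17,"kxo":50},"uth":{"gk":30,"i":46,"ok":40},"vca":{"ug":86,"zvd":97},"vd":{"en":1,"xnq":34}}}
After op 5 (remove /rc/vca/zvd): {"h":74,"r":{"g":{"ps":2,"w":75,"wn":43},"tty":{"g":67,"zr":29}},"rc":{"gfr":{"h":17,"kxo":50},"uth":{"gk":30,"i":46,"ok":40},"vca":{"ug":86},"vd":{"en":1,"xnq":34}}}
After op 6 (replace /rc/uth/i 67): {"h":74,"r":{"g":{"ps":2,"w":75,"wn":43},"tty":{"g":67,"zr":29}},"rc":{"gfr":{"h":17,"kxo":50},"uth":{"gk":30,"i":67,"ok":40},"vca":{"ug":86},"vd":{"en":1,"xnq":34}}}
After op 7 (add /r/g 62): {"h":74,"r":{"g":62,"tty":{"g":67,"zr":29}},"rc":{"gfr":{"h":17,"kxo":50},"uth":{"gk":30,"i":67,"ok":40},"vca":{"ug":86},"vd":{"en":1,"xnq":34}}}
After op 8 (remove /rc/vd/en): {"h":74,"r":{"g":62,"tty":{"g":67,"zr":29}},"rc":{"gfr":{"h":17,"kxo":50},"uth":{"gk":30,"i":67,"ok":40},"vca":{"ug":86},"vd":{"xnq":34}}}
After op 9 (replace /r/g 20): {"h":74,"r":{"g":20,"tty":{"g":67,"zr":29}},"rc":{"gfr":{"h":17,"kxo":50},"uth":{"gk":30,"i":67,"ok":40},"vca":{"ug":86},"vd":{"xnq":34}}}
After op 10 (replace /r/g 24): {"h":74,"r":{"g":24,"tty":{"g":67,"zr":29}},"rc":{"gfr":{"h":17,"kxo":50},"uth":{"gk":30,"i":67,"ok":40},"vca":{"ug":86},"vd":{"xnq":34}}}
After op 11 (replace /r/tty 9): {"h":74,"r":{"g":24,"tty":9},"rc":{"gfr":{"h":17,"kxo":50},"uth":{"gk":30,"i":67,"ok":40},"vca":{"ug":86},"vd":{"xnq":34}}}
After op 12 (add /rc/uth/eht 72): {"h":74,"r":{"g":24,"tty":9},"rc":{"gfr":{"h":17,"kxo":50},"uth":{"eht":72,"gk":30,"i":67,"ok":40},"vca":{"ug":86},"vd":{"xnq":34}}}
After op 13 (remove /rc/uth/gk): {"h":74,"r":{"g":24,"tty":9},"rc":{"gfr":{"h":17,"kxo":50},"uth":{"eht":72,"i":67,"ok":40},"vca":{"ug":86},"vd":{"xnq":34}}}
After op 14 (replace /rc/vca 25): {"h":74,"r":{"g":24,"tty":9},"rc":{"gfr":{"h":17,"kxo":50},"uth":{"eht":72,"i":67,"ok":40},"vca":25,"vd":{"xnq":34}}}
After op 15 (replace /rc/vca 55): {"h":74,"r":{"g":24,"tty":9},"rc":{"gfr":{"h":17,"kxo":50},"uth":{"eht":72,"i":67,"ok":40},"vca":55,"vd":{"xnq":34}}}
After op 16 (add /rc/gfr/n 73): {"h":74,"r":{"g":24,"tty":9},"rc":{"gfr":{"h":17,"kxo":50,"n":73},"uth":{"eht":72,"i":67,"ok":40},"vca":55,"vd":{"xnq":34}}}
After op 17 (add /rc/vd/m 1): {"h":74,"r":{"g":24,"tty":9},"rc":{"gfr":{"h":17,"kxo":50,"n":73},"uth":{"eht":72,"i":67,"ok":40},"vca":55,"vd":{"m":1,"xnq":34}}}
After op 18 (replace /rc/vd/xnq 69): {"h":74,"r":{"g":24,"tty":9},"rc":{"gfr":{"h":17,"kxo":50,"n":73},"uth":{"eht":72,"i":67,"ok":40},"vca":55,"vd":{"m":1,"xnq":69}}}
After op 19 (replace /r 10): {"h":74,"r":10,"rc":{"gfr":{"h":17,"kxo":50,"n":73},"uth":{"eht":72,"i":67,"ok":40},"vca":55,"vd":{"m":1,"xnq":69}}}
After op 20 (replace /rc/vca 53): {"h":74,"r":10,"rc":{"gfr":{"h":17,"kxo":50,"n":73},"uth":{"eht":72,"i":67,"ok":40},"vca":53,"vd":{"m":1,"xnq":69}}}

Answer: {"h":74,"r":10,"rc":{"gfr":{"h":17,"kxo":50,"n":73},"uth":{"eht":72,"i":67,"ok":40},"vca":53,"vd":{"m":1,"xnq":69}}}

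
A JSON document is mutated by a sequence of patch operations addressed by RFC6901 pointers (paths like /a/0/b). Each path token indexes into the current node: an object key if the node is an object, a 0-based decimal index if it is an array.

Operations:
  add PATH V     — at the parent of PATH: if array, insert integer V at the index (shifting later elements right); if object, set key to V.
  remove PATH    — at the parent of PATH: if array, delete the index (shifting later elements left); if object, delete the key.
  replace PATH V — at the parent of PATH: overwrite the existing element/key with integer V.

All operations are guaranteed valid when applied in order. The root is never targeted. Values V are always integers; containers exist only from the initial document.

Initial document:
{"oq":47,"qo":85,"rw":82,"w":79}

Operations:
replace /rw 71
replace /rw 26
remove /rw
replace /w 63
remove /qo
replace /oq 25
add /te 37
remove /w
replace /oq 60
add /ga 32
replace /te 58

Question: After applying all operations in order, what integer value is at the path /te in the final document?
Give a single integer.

Answer: 58

Derivation:
After op 1 (replace /rw 71): {"oq":47,"qo":85,"rw":71,"w":79}
After op 2 (replace /rw 26): {"oq":47,"qo":85,"rw":26,"w":79}
After op 3 (remove /rw): {"oq":47,"qo":85,"w":79}
After op 4 (replace /w 63): {"oq":47,"qo":85,"w":63}
After op 5 (remove /qo): {"oq":47,"w":63}
After op 6 (replace /oq 25): {"oq":25,"w":63}
After op 7 (add /te 37): {"oq":25,"te":37,"w":63}
After op 8 (remove /w): {"oq":25,"te":37}
After op 9 (replace /oq 60): {"oq":60,"te":37}
After op 10 (add /ga 32): {"ga":32,"oq":60,"te":37}
After op 11 (replace /te 58): {"ga":32,"oq":60,"te":58}
Value at /te: 58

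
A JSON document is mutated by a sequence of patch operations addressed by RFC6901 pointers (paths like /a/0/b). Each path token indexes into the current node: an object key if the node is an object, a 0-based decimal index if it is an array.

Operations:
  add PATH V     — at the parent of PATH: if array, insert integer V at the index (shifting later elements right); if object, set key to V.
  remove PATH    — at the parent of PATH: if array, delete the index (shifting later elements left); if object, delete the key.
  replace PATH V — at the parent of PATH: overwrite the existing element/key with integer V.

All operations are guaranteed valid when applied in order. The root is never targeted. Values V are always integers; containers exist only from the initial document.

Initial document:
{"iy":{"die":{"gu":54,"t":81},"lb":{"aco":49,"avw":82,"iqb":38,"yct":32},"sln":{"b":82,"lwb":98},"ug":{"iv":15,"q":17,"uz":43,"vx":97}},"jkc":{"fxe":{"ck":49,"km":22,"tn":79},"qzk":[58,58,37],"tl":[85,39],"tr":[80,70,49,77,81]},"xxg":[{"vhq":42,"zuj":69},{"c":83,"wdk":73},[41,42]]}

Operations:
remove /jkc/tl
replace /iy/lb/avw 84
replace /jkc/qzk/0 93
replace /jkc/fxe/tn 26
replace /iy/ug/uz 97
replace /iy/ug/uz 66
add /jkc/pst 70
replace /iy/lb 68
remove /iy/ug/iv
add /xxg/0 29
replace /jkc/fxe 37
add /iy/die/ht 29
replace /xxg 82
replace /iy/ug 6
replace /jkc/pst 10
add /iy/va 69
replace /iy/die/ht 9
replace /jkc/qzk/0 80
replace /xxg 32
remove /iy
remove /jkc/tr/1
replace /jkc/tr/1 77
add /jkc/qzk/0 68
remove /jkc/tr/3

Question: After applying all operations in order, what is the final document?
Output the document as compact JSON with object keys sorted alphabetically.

Answer: {"jkc":{"fxe":37,"pst":10,"qzk":[68,80,58,37],"tr":[80,77,77]},"xxg":32}

Derivation:
After op 1 (remove /jkc/tl): {"iy":{"die":{"gu":54,"t":81},"lb":{"aco":49,"avw":82,"iqb":38,"yct":32},"sln":{"b":82,"lwb":98},"ug":{"iv":15,"q":17,"uz":43,"vx":97}},"jkc":{"fxe":{"ck":49,"km":22,"tn":79},"qzk":[58,58,37],"tr":[80,70,49,77,81]},"xxg":[{"vhq":42,"zuj":69},{"c":83,"wdk":73},[41,42]]}
After op 2 (replace /iy/lb/avw 84): {"iy":{"die":{"gu":54,"t":81},"lb":{"aco":49,"avw":84,"iqb":38,"yct":32},"sln":{"b":82,"lwb":98},"ug":{"iv":15,"q":17,"uz":43,"vx":97}},"jkc":{"fxe":{"ck":49,"km":22,"tn":79},"qzk":[58,58,37],"tr":[80,70,49,77,81]},"xxg":[{"vhq":42,"zuj":69},{"c":83,"wdk":73},[41,42]]}
After op 3 (replace /jkc/qzk/0 93): {"iy":{"die":{"gu":54,"t":81},"lb":{"aco":49,"avw":84,"iqb":38,"yct":32},"sln":{"b":82,"lwb":98},"ug":{"iv":15,"q":17,"uz":43,"vx":97}},"jkc":{"fxe":{"ck":49,"km":22,"tn":79},"qzk":[93,58,37],"tr":[80,70,49,77,81]},"xxg":[{"vhq":42,"zuj":69},{"c":83,"wdk":73},[41,42]]}
After op 4 (replace /jkc/fxe/tn 26): {"iy":{"die":{"gu":54,"t":81},"lb":{"aco":49,"avw":84,"iqb":38,"yct":32},"sln":{"b":82,"lwb":98},"ug":{"iv":15,"q":17,"uz":43,"vx":97}},"jkc":{"fxe":{"ck":49,"km":22,"tn":26},"qzk":[93,58,37],"tr":[80,70,49,77,81]},"xxg":[{"vhq":42,"zuj":69},{"c":83,"wdk":73},[41,42]]}
After op 5 (replace /iy/ug/uz 97): {"iy":{"die":{"gu":54,"t":81},"lb":{"aco":49,"avw":84,"iqb":38,"yct":32},"sln":{"b":82,"lwb":98},"ug":{"iv":15,"q":17,"uz":97,"vx":97}},"jkc":{"fxe":{"ck":49,"km":22,"tn":26},"qzk":[93,58,37],"tr":[80,70,49,77,81]},"xxg":[{"vhq":42,"zuj":69},{"c":83,"wdk":73},[41,42]]}
After op 6 (replace /iy/ug/uz 66): {"iy":{"die":{"gu":54,"t":81},"lb":{"aco":49,"avw":84,"iqb":38,"yct":32},"sln":{"b":82,"lwb":98},"ug":{"iv":15,"q":17,"uz":66,"vx":97}},"jkc":{"fxe":{"ck":49,"km":22,"tn":26},"qzk":[93,58,37],"tr":[80,70,49,77,81]},"xxg":[{"vhq":42,"zuj":69},{"c":83,"wdk":73},[41,42]]}
After op 7 (add /jkc/pst 70): {"iy":{"die":{"gu":54,"t":81},"lb":{"aco":49,"avw":84,"iqb":38,"yct":32},"sln":{"b":82,"lwb":98},"ug":{"iv":15,"q":17,"uz":66,"vx":97}},"jkc":{"fxe":{"ck":49,"km":22,"tn":26},"pst":70,"qzk":[93,58,37],"tr":[80,70,49,77,81]},"xxg":[{"vhq":42,"zuj":69},{"c":83,"wdk":73},[41,42]]}
After op 8 (replace /iy/lb 68): {"iy":{"die":{"gu":54,"t":81},"lb":68,"sln":{"b":82,"lwb":98},"ug":{"iv":15,"q":17,"uz":66,"vx":97}},"jkc":{"fxe":{"ck":49,"km":22,"tn":26},"pst":70,"qzk":[93,58,37],"tr":[80,70,49,77,81]},"xxg":[{"vhq":42,"zuj":69},{"c":83,"wdk":73},[41,42]]}
After op 9 (remove /iy/ug/iv): {"iy":{"die":{"gu":54,"t":81},"lb":68,"sln":{"b":82,"lwb":98},"ug":{"q":17,"uz":66,"vx":97}},"jkc":{"fxe":{"ck":49,"km":22,"tn":26},"pst":70,"qzk":[93,58,37],"tr":[80,70,49,77,81]},"xxg":[{"vhq":42,"zuj":69},{"c":83,"wdk":73},[41,42]]}
After op 10 (add /xxg/0 29): {"iy":{"die":{"gu":54,"t":81},"lb":68,"sln":{"b":82,"lwb":98},"ug":{"q":17,"uz":66,"vx":97}},"jkc":{"fxe":{"ck":49,"km":22,"tn":26},"pst":70,"qzk":[93,58,37],"tr":[80,70,49,77,81]},"xxg":[29,{"vhq":42,"zuj":69},{"c":83,"wdk":73},[41,42]]}
After op 11 (replace /jkc/fxe 37): {"iy":{"die":{"gu":54,"t":81},"lb":68,"sln":{"b":82,"lwb":98},"ug":{"q":17,"uz":66,"vx":97}},"jkc":{"fxe":37,"pst":70,"qzk":[93,58,37],"tr":[80,70,49,77,81]},"xxg":[29,{"vhq":42,"zuj":69},{"c":83,"wdk":73},[41,42]]}
After op 12 (add /iy/die/ht 29): {"iy":{"die":{"gu":54,"ht":29,"t":81},"lb":68,"sln":{"b":82,"lwb":98},"ug":{"q":17,"uz":66,"vx":97}},"jkc":{"fxe":37,"pst":70,"qzk":[93,58,37],"tr":[80,70,49,77,81]},"xxg":[29,{"vhq":42,"zuj":69},{"c":83,"wdk":73},[41,42]]}
After op 13 (replace /xxg 82): {"iy":{"die":{"gu":54,"ht":29,"t":81},"lb":68,"sln":{"b":82,"lwb":98},"ug":{"q":17,"uz":66,"vx":97}},"jkc":{"fxe":37,"pst":70,"qzk":[93,58,37],"tr":[80,70,49,77,81]},"xxg":82}
After op 14 (replace /iy/ug 6): {"iy":{"die":{"gu":54,"ht":29,"t":81},"lb":68,"sln":{"b":82,"lwb":98},"ug":6},"jkc":{"fxe":37,"pst":70,"qzk":[93,58,37],"tr":[80,70,49,77,81]},"xxg":82}
After op 15 (replace /jkc/pst 10): {"iy":{"die":{"gu":54,"ht":29,"t":81},"lb":68,"sln":{"b":82,"lwb":98},"ug":6},"jkc":{"fxe":37,"pst":10,"qzk":[93,58,37],"tr":[80,70,49,77,81]},"xxg":82}
After op 16 (add /iy/va 69): {"iy":{"die":{"gu":54,"ht":29,"t":81},"lb":68,"sln":{"b":82,"lwb":98},"ug":6,"va":69},"jkc":{"fxe":37,"pst":10,"qzk":[93,58,37],"tr":[80,70,49,77,81]},"xxg":82}
After op 17 (replace /iy/die/ht 9): {"iy":{"die":{"gu":54,"ht":9,"t":81},"lb":68,"sln":{"b":82,"lwb":98},"ug":6,"va":69},"jkc":{"fxe":37,"pst":10,"qzk":[93,58,37],"tr":[80,70,49,77,81]},"xxg":82}
After op 18 (replace /jkc/qzk/0 80): {"iy":{"die":{"gu":54,"ht":9,"t":81},"lb":68,"sln":{"b":82,"lwb":98},"ug":6,"va":69},"jkc":{"fxe":37,"pst":10,"qzk":[80,58,37],"tr":[80,70,49,77,81]},"xxg":82}
After op 19 (replace /xxg 32): {"iy":{"die":{"gu":54,"ht":9,"t":81},"lb":68,"sln":{"b":82,"lwb":98},"ug":6,"va":69},"jkc":{"fxe":37,"pst":10,"qzk":[80,58,37],"tr":[80,70,49,77,81]},"xxg":32}
After op 20 (remove /iy): {"jkc":{"fxe":37,"pst":10,"qzk":[80,58,37],"tr":[80,70,49,77,81]},"xxg":32}
After op 21 (remove /jkc/tr/1): {"jkc":{"fxe":37,"pst":10,"qzk":[80,58,37],"tr":[80,49,77,81]},"xxg":32}
After op 22 (replace /jkc/tr/1 77): {"jkc":{"fxe":37,"pst":10,"qzk":[80,58,37],"tr":[80,77,77,81]},"xxg":32}
After op 23 (add /jkc/qzk/0 68): {"jkc":{"fxe":37,"pst":10,"qzk":[68,80,58,37],"tr":[80,77,77,81]},"xxg":32}
After op 24 (remove /jkc/tr/3): {"jkc":{"fxe":37,"pst":10,"qzk":[68,80,58,37],"tr":[80,77,77]},"xxg":32}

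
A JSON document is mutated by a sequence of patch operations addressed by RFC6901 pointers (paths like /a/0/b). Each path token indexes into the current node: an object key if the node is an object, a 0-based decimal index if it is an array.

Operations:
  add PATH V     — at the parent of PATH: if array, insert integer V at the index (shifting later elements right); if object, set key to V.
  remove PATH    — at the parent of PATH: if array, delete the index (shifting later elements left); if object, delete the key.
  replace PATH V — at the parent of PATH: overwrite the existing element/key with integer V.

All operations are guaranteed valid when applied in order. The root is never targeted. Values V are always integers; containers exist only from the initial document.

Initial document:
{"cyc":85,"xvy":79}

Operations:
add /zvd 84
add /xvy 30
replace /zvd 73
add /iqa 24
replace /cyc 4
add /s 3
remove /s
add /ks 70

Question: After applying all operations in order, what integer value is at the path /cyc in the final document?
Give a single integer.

After op 1 (add /zvd 84): {"cyc":85,"xvy":79,"zvd":84}
After op 2 (add /xvy 30): {"cyc":85,"xvy":30,"zvd":84}
After op 3 (replace /zvd 73): {"cyc":85,"xvy":30,"zvd":73}
After op 4 (add /iqa 24): {"cyc":85,"iqa":24,"xvy":30,"zvd":73}
After op 5 (replace /cyc 4): {"cyc":4,"iqa":24,"xvy":30,"zvd":73}
After op 6 (add /s 3): {"cyc":4,"iqa":24,"s":3,"xvy":30,"zvd":73}
After op 7 (remove /s): {"cyc":4,"iqa":24,"xvy":30,"zvd":73}
After op 8 (add /ks 70): {"cyc":4,"iqa":24,"ks":70,"xvy":30,"zvd":73}
Value at /cyc: 4

Answer: 4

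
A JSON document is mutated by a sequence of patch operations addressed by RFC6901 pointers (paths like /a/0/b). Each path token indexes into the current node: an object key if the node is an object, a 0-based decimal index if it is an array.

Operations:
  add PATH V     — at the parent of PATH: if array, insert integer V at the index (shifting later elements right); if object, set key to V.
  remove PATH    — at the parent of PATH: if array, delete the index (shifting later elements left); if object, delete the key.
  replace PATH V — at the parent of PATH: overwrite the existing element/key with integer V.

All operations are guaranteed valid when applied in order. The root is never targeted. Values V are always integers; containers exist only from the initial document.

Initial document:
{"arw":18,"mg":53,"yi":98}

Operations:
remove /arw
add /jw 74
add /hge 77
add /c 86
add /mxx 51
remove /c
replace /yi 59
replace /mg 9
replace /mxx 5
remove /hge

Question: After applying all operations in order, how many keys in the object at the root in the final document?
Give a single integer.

Answer: 4

Derivation:
After op 1 (remove /arw): {"mg":53,"yi":98}
After op 2 (add /jw 74): {"jw":74,"mg":53,"yi":98}
After op 3 (add /hge 77): {"hge":77,"jw":74,"mg":53,"yi":98}
After op 4 (add /c 86): {"c":86,"hge":77,"jw":74,"mg":53,"yi":98}
After op 5 (add /mxx 51): {"c":86,"hge":77,"jw":74,"mg":53,"mxx":51,"yi":98}
After op 6 (remove /c): {"hge":77,"jw":74,"mg":53,"mxx":51,"yi":98}
After op 7 (replace /yi 59): {"hge":77,"jw":74,"mg":53,"mxx":51,"yi":59}
After op 8 (replace /mg 9): {"hge":77,"jw":74,"mg":9,"mxx":51,"yi":59}
After op 9 (replace /mxx 5): {"hge":77,"jw":74,"mg":9,"mxx":5,"yi":59}
After op 10 (remove /hge): {"jw":74,"mg":9,"mxx":5,"yi":59}
Size at the root: 4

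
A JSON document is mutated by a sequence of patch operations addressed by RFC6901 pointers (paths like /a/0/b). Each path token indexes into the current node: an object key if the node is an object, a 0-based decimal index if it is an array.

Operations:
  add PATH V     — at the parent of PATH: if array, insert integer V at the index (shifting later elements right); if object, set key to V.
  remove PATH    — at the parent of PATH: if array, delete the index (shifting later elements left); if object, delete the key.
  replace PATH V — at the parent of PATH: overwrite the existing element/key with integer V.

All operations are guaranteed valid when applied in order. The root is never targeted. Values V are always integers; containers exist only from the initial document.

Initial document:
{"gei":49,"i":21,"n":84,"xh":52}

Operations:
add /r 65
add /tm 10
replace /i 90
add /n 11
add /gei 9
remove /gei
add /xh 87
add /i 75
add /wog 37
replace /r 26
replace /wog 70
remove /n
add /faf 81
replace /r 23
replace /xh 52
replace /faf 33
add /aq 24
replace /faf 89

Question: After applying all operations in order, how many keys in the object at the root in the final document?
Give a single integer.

After op 1 (add /r 65): {"gei":49,"i":21,"n":84,"r":65,"xh":52}
After op 2 (add /tm 10): {"gei":49,"i":21,"n":84,"r":65,"tm":10,"xh":52}
After op 3 (replace /i 90): {"gei":49,"i":90,"n":84,"r":65,"tm":10,"xh":52}
After op 4 (add /n 11): {"gei":49,"i":90,"n":11,"r":65,"tm":10,"xh":52}
After op 5 (add /gei 9): {"gei":9,"i":90,"n":11,"r":65,"tm":10,"xh":52}
After op 6 (remove /gei): {"i":90,"n":11,"r":65,"tm":10,"xh":52}
After op 7 (add /xh 87): {"i":90,"n":11,"r":65,"tm":10,"xh":87}
After op 8 (add /i 75): {"i":75,"n":11,"r":65,"tm":10,"xh":87}
After op 9 (add /wog 37): {"i":75,"n":11,"r":65,"tm":10,"wog":37,"xh":87}
After op 10 (replace /r 26): {"i":75,"n":11,"r":26,"tm":10,"wog":37,"xh":87}
After op 11 (replace /wog 70): {"i":75,"n":11,"r":26,"tm":10,"wog":70,"xh":87}
After op 12 (remove /n): {"i":75,"r":26,"tm":10,"wog":70,"xh":87}
After op 13 (add /faf 81): {"faf":81,"i":75,"r":26,"tm":10,"wog":70,"xh":87}
After op 14 (replace /r 23): {"faf":81,"i":75,"r":23,"tm":10,"wog":70,"xh":87}
After op 15 (replace /xh 52): {"faf":81,"i":75,"r":23,"tm":10,"wog":70,"xh":52}
After op 16 (replace /faf 33): {"faf":33,"i":75,"r":23,"tm":10,"wog":70,"xh":52}
After op 17 (add /aq 24): {"aq":24,"faf":33,"i":75,"r":23,"tm":10,"wog":70,"xh":52}
After op 18 (replace /faf 89): {"aq":24,"faf":89,"i":75,"r":23,"tm":10,"wog":70,"xh":52}
Size at the root: 7

Answer: 7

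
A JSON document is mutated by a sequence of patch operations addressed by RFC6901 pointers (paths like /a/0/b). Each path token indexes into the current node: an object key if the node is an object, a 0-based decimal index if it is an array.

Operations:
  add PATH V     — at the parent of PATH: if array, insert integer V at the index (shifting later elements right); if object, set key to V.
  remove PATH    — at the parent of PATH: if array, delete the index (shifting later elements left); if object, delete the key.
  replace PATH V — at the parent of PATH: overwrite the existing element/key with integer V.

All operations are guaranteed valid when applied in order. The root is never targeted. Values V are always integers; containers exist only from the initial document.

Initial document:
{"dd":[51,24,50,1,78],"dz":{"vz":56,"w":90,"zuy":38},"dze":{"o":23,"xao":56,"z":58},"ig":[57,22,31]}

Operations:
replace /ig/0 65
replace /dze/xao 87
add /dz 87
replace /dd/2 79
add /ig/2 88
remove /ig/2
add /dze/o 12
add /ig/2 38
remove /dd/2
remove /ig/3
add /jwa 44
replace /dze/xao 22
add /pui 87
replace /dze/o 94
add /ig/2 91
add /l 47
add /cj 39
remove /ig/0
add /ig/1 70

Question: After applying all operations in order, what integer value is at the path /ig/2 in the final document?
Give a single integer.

Answer: 91

Derivation:
After op 1 (replace /ig/0 65): {"dd":[51,24,50,1,78],"dz":{"vz":56,"w":90,"zuy":38},"dze":{"o":23,"xao":56,"z":58},"ig":[65,22,31]}
After op 2 (replace /dze/xao 87): {"dd":[51,24,50,1,78],"dz":{"vz":56,"w":90,"zuy":38},"dze":{"o":23,"xao":87,"z":58},"ig":[65,22,31]}
After op 3 (add /dz 87): {"dd":[51,24,50,1,78],"dz":87,"dze":{"o":23,"xao":87,"z":58},"ig":[65,22,31]}
After op 4 (replace /dd/2 79): {"dd":[51,24,79,1,78],"dz":87,"dze":{"o":23,"xao":87,"z":58},"ig":[65,22,31]}
After op 5 (add /ig/2 88): {"dd":[51,24,79,1,78],"dz":87,"dze":{"o":23,"xao":87,"z":58},"ig":[65,22,88,31]}
After op 6 (remove /ig/2): {"dd":[51,24,79,1,78],"dz":87,"dze":{"o":23,"xao":87,"z":58},"ig":[65,22,31]}
After op 7 (add /dze/o 12): {"dd":[51,24,79,1,78],"dz":87,"dze":{"o":12,"xao":87,"z":58},"ig":[65,22,31]}
After op 8 (add /ig/2 38): {"dd":[51,24,79,1,78],"dz":87,"dze":{"o":12,"xao":87,"z":58},"ig":[65,22,38,31]}
After op 9 (remove /dd/2): {"dd":[51,24,1,78],"dz":87,"dze":{"o":12,"xao":87,"z":58},"ig":[65,22,38,31]}
After op 10 (remove /ig/3): {"dd":[51,24,1,78],"dz":87,"dze":{"o":12,"xao":87,"z":58},"ig":[65,22,38]}
After op 11 (add /jwa 44): {"dd":[51,24,1,78],"dz":87,"dze":{"o":12,"xao":87,"z":58},"ig":[65,22,38],"jwa":44}
After op 12 (replace /dze/xao 22): {"dd":[51,24,1,78],"dz":87,"dze":{"o":12,"xao":22,"z":58},"ig":[65,22,38],"jwa":44}
After op 13 (add /pui 87): {"dd":[51,24,1,78],"dz":87,"dze":{"o":12,"xao":22,"z":58},"ig":[65,22,38],"jwa":44,"pui":87}
After op 14 (replace /dze/o 94): {"dd":[51,24,1,78],"dz":87,"dze":{"o":94,"xao":22,"z":58},"ig":[65,22,38],"jwa":44,"pui":87}
After op 15 (add /ig/2 91): {"dd":[51,24,1,78],"dz":87,"dze":{"o":94,"xao":22,"z":58},"ig":[65,22,91,38],"jwa":44,"pui":87}
After op 16 (add /l 47): {"dd":[51,24,1,78],"dz":87,"dze":{"o":94,"xao":22,"z":58},"ig":[65,22,91,38],"jwa":44,"l":47,"pui":87}
After op 17 (add /cj 39): {"cj":39,"dd":[51,24,1,78],"dz":87,"dze":{"o":94,"xao":22,"z":58},"ig":[65,22,91,38],"jwa":44,"l":47,"pui":87}
After op 18 (remove /ig/0): {"cj":39,"dd":[51,24,1,78],"dz":87,"dze":{"o":94,"xao":22,"z":58},"ig":[22,91,38],"jwa":44,"l":47,"pui":87}
After op 19 (add /ig/1 70): {"cj":39,"dd":[51,24,1,78],"dz":87,"dze":{"o":94,"xao":22,"z":58},"ig":[22,70,91,38],"jwa":44,"l":47,"pui":87}
Value at /ig/2: 91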